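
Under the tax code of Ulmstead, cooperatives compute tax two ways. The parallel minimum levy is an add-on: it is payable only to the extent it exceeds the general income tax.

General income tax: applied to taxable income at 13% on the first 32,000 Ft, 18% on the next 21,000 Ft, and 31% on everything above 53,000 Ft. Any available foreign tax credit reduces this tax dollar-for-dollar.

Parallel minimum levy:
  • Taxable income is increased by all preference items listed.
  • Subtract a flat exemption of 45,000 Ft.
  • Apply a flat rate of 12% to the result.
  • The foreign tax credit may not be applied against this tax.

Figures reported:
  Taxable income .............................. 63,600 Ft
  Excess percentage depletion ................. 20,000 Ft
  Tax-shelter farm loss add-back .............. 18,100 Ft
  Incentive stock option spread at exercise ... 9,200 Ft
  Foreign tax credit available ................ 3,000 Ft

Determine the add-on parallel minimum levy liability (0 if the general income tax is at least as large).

Parallel minimum levy:
  Adjusted income: 63,600 Ft + 20,000 Ft + 18,100 Ft + 9,200 Ft = 110,900 Ft
  Less exemption 45,000 Ft → base 65,900 Ft
  65,900 Ft × 12% = 7,908 Ft

General income tax:
  32,000 Ft × 13% = 4,160 Ft
  21,000 Ft × 18% = 3,780 Ft
  10,600 Ft × 31% = 3,286 Ft
  → 11,226 Ft
  Less foreign tax credit 3,000 Ft → 8,226 Ft

7,908 Ft ≤ 8,226 Ft, so no add-on is due.

0 Ft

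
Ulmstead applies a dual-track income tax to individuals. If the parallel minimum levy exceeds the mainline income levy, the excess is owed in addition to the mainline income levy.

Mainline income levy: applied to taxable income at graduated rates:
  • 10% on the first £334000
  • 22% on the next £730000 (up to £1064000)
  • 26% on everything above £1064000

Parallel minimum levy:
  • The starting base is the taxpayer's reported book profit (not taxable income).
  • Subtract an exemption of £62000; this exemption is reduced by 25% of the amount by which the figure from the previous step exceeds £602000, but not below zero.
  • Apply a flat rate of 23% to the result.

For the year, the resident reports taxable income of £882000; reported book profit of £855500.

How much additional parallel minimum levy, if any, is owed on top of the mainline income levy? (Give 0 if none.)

£42805

Parallel minimum levy:
  Base (reported book profit): £855500
  Exemption: 25% × (£855500 − £602000) = £63375 ≥ £62000, so the exemption is fully phased out
  Base: £855500 − £0 = £855500
  £855500 × 23% = £196765

Mainline income levy:
  £334000 × 10% = £33400
  £548000 × 22% = £120560
  → £153960

Excess of parallel minimum levy over mainline income levy: £196765 − £153960 = £42805.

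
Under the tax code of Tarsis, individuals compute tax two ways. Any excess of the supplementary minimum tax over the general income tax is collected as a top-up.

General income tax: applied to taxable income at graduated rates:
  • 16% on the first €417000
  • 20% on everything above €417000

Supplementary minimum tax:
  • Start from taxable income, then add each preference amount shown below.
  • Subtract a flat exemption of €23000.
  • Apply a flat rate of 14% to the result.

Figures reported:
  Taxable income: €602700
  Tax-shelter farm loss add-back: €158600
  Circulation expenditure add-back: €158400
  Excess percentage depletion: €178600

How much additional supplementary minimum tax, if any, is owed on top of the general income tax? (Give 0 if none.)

Supplementary minimum tax:
  Adjusted income: €602700 + €158600 + €158400 + €178600 = €1098300
  Less exemption €23000 → base €1075300
  €1075300 × 14% = €150542

General income tax:
  €417000 × 16% = €66720
  €185700 × 20% = €37140
  → €103860

Excess of supplementary minimum tax over general income tax: €150542 − €103860 = €46682.

€46682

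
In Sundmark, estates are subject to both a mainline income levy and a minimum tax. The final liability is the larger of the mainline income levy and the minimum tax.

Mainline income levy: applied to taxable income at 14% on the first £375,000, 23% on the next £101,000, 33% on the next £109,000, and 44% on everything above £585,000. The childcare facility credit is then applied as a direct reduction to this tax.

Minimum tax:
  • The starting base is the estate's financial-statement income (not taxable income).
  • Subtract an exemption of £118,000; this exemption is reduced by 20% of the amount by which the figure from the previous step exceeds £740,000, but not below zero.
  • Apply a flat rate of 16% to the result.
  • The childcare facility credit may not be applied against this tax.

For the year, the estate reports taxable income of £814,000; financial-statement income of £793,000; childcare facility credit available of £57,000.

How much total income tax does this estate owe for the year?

Minimum tax:
  Base (financial-statement income): £793,000
  Exemption: £118,000 − 20% × (£793,000 − £740,000) = £118,000 − £10,600 = £107,400
  Base: £793,000 − £107,400 = £685,600
  £685,600 × 16% = £109,696

Mainline income levy:
  £375,000 × 14% = £52,500
  £101,000 × 23% = £23,230
  £109,000 × 33% = £35,970
  £229,000 × 44% = £100,760
  → £212,460
  Less childcare facility credit £57,000 → £155,460

£155,460 > £109,696, so the mainline income levy governs.

£155,460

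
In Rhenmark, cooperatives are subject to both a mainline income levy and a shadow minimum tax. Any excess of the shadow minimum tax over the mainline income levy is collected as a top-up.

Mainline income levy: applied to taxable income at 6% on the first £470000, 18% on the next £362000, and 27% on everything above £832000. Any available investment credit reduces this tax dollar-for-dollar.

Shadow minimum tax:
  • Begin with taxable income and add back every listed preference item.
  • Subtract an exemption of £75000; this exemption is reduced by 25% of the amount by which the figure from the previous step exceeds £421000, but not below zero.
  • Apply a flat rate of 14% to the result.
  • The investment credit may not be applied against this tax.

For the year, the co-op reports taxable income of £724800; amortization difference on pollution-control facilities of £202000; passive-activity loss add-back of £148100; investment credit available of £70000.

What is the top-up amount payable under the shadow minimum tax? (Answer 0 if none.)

£146422

Mainline income levy:
  £470000 × 6% = £28200
  £254800 × 18% = £45864
  → £74064
  Less investment credit £70000 → £4064

Shadow minimum tax:
  Adjusted income: £724800 + £202000 + £148100 = £1074900
  Exemption: 25% × (£1074900 − £421000) = £163475 ≥ £75000, so the exemption is fully phased out
  Base: £1074900 − £0 = £1074900
  £1074900 × 14% = £150486

Excess of shadow minimum tax over mainline income levy: £150486 − £4064 = £146422.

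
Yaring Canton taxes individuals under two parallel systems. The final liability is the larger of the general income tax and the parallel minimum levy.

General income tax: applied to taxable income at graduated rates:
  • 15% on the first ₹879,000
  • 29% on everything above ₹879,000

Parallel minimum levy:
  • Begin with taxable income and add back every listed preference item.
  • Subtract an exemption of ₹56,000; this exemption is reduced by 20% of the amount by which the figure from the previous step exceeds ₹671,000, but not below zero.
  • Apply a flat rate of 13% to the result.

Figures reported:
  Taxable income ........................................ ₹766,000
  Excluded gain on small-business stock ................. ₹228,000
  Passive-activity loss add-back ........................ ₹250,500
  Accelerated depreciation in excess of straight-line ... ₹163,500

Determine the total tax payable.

₹183,040

General income tax:
  ₹766,000 × 15% = ₹114,900

Parallel minimum levy:
  Adjusted income: ₹766,000 + ₹228,000 + ₹250,500 + ₹163,500 = ₹1,408,000
  Exemption: 20% × (₹1,408,000 − ₹671,000) = ₹147,400 ≥ ₹56,000, so the exemption is fully phased out
  Base: ₹1,408,000 − ₹0 = ₹1,408,000
  ₹1,408,000 × 13% = ₹183,040

₹183,040 > ₹114,900, so the parallel minimum levy is the binding amount.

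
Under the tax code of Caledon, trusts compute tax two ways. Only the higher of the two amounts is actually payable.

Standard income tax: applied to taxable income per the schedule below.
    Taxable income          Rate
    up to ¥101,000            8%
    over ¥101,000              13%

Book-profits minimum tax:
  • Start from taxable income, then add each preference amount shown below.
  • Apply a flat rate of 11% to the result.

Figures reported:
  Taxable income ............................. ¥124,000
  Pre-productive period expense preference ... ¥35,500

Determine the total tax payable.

¥17,545

Book-profits minimum tax:
  Adjusted income: ¥124,000 + ¥35,500 = ¥159,500
  ¥159,500 × 11% = ¥17,545

Standard income tax:
  ¥101,000 × 8% = ¥8,080
  ¥23,000 × 13% = ¥2,990
  → ¥11,070

¥17,545 > ¥11,070, so the book-profits minimum tax is the binding amount.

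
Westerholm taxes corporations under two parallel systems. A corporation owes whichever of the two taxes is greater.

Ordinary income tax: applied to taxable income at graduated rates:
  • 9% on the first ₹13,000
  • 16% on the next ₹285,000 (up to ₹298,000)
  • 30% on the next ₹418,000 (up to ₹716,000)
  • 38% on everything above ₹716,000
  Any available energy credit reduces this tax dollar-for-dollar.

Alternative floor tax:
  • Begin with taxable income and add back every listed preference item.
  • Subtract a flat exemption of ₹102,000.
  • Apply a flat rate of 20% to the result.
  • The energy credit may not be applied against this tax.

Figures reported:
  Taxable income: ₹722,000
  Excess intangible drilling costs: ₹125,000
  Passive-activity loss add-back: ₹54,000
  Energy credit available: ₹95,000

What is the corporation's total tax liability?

₹159,800

Ordinary income tax:
  ₹13,000 × 9% = ₹1,170
  ₹285,000 × 16% = ₹45,600
  ₹418,000 × 30% = ₹125,400
  ₹6,000 × 38% = ₹2,280
  → ₹174,450
  Less energy credit ₹95,000 → ₹79,450

Alternative floor tax:
  Adjusted income: ₹722,000 + ₹125,000 + ₹54,000 = ₹901,000
  Less exemption ₹102,000 → base ₹799,000
  ₹799,000 × 20% = ₹159,800

₹159,800 > ₹79,450, so the alternative floor tax is the binding amount.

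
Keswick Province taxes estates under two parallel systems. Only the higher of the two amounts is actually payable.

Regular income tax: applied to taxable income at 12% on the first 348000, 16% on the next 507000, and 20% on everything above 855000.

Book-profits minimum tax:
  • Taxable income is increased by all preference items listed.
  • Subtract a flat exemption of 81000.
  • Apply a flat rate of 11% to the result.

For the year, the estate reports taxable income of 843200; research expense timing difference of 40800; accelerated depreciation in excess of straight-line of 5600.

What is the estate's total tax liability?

Regular income tax:
  348000 × 12% = 41760
  495200 × 16% = 79232
  → 120992

Book-profits minimum tax:
  Adjusted income: 843200 + 40800 + 5600 = 889600
  Less exemption 81000 → base 808600
  808600 × 11% = 88946

120992 > 88946, so the regular income tax governs.

120992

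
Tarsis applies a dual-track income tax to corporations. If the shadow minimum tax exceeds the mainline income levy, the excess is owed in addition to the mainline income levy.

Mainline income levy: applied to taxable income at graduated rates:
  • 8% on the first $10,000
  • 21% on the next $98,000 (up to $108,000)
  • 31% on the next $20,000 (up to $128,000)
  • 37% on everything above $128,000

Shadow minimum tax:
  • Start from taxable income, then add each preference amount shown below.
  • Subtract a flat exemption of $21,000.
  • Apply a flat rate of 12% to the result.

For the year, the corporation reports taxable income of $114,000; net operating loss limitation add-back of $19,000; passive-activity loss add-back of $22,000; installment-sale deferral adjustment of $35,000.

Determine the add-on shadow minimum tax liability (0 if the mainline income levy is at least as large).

$0

Shadow minimum tax:
  Adjusted income: $114,000 + $19,000 + $22,000 + $35,000 = $190,000
  Less exemption $21,000 → base $169,000
  $169,000 × 12% = $20,280

Mainline income levy:
  $10,000 × 8% = $800
  $98,000 × 21% = $20,580
  $6,000 × 31% = $1,860
  → $23,240

$20,280 ≤ $23,240, so no add-on is due.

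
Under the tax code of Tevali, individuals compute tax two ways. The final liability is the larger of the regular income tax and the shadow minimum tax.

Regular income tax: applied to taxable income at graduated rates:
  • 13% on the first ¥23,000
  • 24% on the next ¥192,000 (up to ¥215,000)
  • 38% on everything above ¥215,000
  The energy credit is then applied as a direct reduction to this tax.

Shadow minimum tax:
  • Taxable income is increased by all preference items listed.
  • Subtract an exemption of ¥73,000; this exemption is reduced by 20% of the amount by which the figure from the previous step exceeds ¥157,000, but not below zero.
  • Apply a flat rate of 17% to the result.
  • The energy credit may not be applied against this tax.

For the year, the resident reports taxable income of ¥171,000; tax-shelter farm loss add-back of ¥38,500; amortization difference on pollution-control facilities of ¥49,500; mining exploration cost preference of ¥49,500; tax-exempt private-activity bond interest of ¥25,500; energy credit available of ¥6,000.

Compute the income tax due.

¥50,388

Regular income tax:
  ¥23,000 × 13% = ¥2,990
  ¥148,000 × 24% = ¥35,520
  → ¥38,510
  Less energy credit ¥6,000 → ¥32,510

Shadow minimum tax:
  Adjusted income: ¥171,000 + ¥38,500 + ¥49,500 + ¥49,500 + ¥25,500 = ¥334,000
  Exemption: ¥73,000 − 20% × (¥334,000 − ¥157,000) = ¥73,000 − ¥35,400 = ¥37,600
  Base: ¥334,000 − ¥37,600 = ¥296,400
  ¥296,400 × 17% = ¥50,388

¥50,388 > ¥32,510, so the shadow minimum tax is the binding amount.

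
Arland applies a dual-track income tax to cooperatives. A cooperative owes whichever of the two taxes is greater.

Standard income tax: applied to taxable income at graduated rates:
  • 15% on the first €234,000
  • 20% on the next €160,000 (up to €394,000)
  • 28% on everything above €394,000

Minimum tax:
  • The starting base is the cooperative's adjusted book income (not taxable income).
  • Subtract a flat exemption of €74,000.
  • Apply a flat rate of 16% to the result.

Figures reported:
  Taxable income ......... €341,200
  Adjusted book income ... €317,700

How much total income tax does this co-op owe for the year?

€56,540

Minimum tax:
  Base (adjusted book income): €317,700
  Less exemption €74,000 → base €243,700
  €243,700 × 16% = €38,992

Standard income tax:
  €234,000 × 15% = €35,100
  €107,200 × 20% = €21,440
  → €56,540

€56,540 > €38,992, so the standard income tax governs.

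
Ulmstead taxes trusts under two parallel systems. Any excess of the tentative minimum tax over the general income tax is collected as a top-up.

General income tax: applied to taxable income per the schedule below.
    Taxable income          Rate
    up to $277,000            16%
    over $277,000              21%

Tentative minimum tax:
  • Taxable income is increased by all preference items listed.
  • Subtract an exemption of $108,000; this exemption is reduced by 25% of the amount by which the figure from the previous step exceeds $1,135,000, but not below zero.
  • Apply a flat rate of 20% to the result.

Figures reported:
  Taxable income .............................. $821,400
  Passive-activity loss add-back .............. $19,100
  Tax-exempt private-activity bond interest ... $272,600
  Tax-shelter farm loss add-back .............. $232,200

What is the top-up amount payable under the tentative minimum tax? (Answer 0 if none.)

$99,331

General income tax:
  $277,000 × 16% = $44,320
  $544,400 × 21% = $114,324
  → $158,644

Tentative minimum tax:
  Adjusted income: $821,400 + $19,100 + $272,600 + $232,200 = $1,345,300
  Exemption: $108,000 − 25% × ($1,345,300 − $1,135,000) = $108,000 − $52,575 = $55,425
  Base: $1,345,300 − $55,425 = $1,289,875
  $1,289,875 × 20% = $257,975

Excess of tentative minimum tax over general income tax: $257,975 − $158,644 = $99,331.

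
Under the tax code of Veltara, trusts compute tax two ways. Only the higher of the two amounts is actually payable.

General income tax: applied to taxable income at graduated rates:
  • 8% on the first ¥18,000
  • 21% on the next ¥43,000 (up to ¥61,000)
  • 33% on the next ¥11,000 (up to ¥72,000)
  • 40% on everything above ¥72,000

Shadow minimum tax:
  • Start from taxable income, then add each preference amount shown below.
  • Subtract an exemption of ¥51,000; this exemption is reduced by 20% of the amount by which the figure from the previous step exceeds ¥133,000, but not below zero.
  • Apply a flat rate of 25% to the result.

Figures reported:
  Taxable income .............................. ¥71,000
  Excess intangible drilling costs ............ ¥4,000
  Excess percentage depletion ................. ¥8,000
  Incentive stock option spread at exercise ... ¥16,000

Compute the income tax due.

¥13,770

General income tax:
  ¥18,000 × 8% = ¥1,440
  ¥43,000 × 21% = ¥9,030
  ¥10,000 × 33% = ¥3,300
  → ¥13,770

Shadow minimum tax:
  Adjusted income: ¥71,000 + ¥4,000 + ¥8,000 + ¥16,000 = ¥99,000
  Exemption: ¥99,000 ≤ ¥133,000, so full ¥51,000 applies
  Base: ¥99,000 − ¥51,000 = ¥48,000
  ¥48,000 × 25% = ¥12,000

¥13,770 > ¥12,000, so the general income tax governs.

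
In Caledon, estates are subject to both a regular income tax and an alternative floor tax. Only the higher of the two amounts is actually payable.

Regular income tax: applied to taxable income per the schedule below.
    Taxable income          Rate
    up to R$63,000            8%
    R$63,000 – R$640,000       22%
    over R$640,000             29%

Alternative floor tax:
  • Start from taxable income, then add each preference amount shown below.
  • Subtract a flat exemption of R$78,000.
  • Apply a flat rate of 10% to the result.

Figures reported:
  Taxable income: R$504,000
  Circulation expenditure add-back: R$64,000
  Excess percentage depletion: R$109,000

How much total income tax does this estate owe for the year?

R$102,060

Alternative floor tax:
  Adjusted income: R$504,000 + R$64,000 + R$109,000 = R$677,000
  Less exemption R$78,000 → base R$599,000
  R$599,000 × 10% = R$59,900

Regular income tax:
  R$63,000 × 8% = R$5,040
  R$441,000 × 22% = R$97,020
  → R$102,060

R$102,060 > R$59,900, so the regular income tax governs.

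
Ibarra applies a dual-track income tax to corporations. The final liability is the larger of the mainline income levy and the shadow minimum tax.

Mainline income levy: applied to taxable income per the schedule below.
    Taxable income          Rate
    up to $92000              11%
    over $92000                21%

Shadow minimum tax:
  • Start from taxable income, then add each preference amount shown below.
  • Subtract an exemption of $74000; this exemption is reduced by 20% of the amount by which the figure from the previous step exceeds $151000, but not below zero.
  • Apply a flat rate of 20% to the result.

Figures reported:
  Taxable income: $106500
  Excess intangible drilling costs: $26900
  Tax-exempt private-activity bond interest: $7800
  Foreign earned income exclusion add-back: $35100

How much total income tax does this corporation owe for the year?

Mainline income levy:
  $92000 × 11% = $10120
  $14500 × 21% = $3045
  → $13165

Shadow minimum tax:
  Adjusted income: $106500 + $26900 + $7800 + $35100 = $176300
  Exemption: $74000 − 20% × ($176300 − $151000) = $74000 − $5060 = $68940
  Base: $176300 − $68940 = $107360
  $107360 × 20% = $21472

$21472 > $13165, so the shadow minimum tax is the binding amount.

$21472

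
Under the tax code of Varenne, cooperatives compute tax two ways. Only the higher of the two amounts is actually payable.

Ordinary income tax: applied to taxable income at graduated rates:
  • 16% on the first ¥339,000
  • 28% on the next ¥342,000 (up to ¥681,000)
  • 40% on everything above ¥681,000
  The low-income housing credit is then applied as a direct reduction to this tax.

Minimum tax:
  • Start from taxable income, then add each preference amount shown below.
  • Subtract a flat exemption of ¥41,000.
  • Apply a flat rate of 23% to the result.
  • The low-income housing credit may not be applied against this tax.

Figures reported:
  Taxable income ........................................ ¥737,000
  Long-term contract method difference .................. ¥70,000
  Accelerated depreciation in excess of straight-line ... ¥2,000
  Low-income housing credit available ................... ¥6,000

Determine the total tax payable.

¥176,640

Ordinary income tax:
  ¥339,000 × 16% = ¥54,240
  ¥342,000 × 28% = ¥95,760
  ¥56,000 × 40% = ¥22,400
  → ¥172,400
  Less low-income housing credit ¥6,000 → ¥166,400

Minimum tax:
  Adjusted income: ¥737,000 + ¥70,000 + ¥2,000 = ¥809,000
  Less exemption ¥41,000 → base ¥768,000
  ¥768,000 × 23% = ¥176,640

¥176,640 > ¥166,400, so the minimum tax is the binding amount.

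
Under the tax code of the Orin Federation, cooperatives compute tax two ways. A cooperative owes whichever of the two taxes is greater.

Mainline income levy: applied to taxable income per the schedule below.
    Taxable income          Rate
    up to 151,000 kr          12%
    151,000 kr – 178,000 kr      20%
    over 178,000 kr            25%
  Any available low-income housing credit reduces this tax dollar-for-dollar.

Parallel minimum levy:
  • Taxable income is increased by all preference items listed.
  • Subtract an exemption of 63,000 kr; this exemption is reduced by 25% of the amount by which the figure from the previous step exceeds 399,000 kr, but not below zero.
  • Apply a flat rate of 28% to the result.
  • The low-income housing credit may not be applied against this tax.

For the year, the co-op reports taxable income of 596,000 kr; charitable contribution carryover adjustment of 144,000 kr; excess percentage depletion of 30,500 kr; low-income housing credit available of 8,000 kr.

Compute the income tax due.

Mainline income levy:
  151,000 kr × 12% = 18,120 kr
  27,000 kr × 20% = 5,400 kr
  418,000 kr × 25% = 104,500 kr
  → 128,020 kr
  Less low-income housing credit 8,000 kr → 120,020 kr

Parallel minimum levy:
  Adjusted income: 596,000 kr + 144,000 kr + 30,500 kr = 770,500 kr
  Exemption: 25% × (770,500 kr − 399,000 kr) = 92,875 kr ≥ 63,000 kr, so the exemption is fully phased out
  Base: 770,500 kr − 0 kr = 770,500 kr
  770,500 kr × 28% = 215,740 kr

215,740 kr > 120,020 kr, so the parallel minimum levy is the binding amount.

215,740 kr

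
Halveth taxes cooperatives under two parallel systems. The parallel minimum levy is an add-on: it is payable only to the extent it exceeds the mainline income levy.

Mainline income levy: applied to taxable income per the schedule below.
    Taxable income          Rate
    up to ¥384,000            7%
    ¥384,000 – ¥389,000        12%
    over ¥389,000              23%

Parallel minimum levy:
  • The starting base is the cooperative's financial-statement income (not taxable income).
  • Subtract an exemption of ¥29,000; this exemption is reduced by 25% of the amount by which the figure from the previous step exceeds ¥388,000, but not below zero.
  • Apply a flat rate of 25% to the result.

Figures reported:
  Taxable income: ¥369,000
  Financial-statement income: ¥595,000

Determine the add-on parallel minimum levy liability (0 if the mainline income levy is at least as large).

¥122,920

Parallel minimum levy:
  Base (financial-statement income): ¥595,000
  Exemption: 25% × (¥595,000 − ¥388,000) = ¥51,750 ≥ ¥29,000, so the exemption is fully phased out
  Base: ¥595,000 − ¥0 = ¥595,000
  ¥595,000 × 25% = ¥148,750

Mainline income levy:
  ¥369,000 × 7% = ¥25,830

Excess of parallel minimum levy over mainline income levy: ¥148,750 − ¥25,830 = ¥122,920.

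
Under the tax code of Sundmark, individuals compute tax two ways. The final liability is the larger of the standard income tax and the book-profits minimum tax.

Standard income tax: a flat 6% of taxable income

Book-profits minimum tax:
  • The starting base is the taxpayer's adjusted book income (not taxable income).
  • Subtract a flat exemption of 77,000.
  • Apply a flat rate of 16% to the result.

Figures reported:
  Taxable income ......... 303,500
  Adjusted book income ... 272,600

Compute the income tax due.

Standard income tax:
  303,500 × 6% = 18,210

Book-profits minimum tax:
  Base (adjusted book income): 272,600
  Less exemption 77,000 → base 195,600
  195,600 × 16% = 31,296

31,296 > 18,210, so the book-profits minimum tax is the binding amount.

31,296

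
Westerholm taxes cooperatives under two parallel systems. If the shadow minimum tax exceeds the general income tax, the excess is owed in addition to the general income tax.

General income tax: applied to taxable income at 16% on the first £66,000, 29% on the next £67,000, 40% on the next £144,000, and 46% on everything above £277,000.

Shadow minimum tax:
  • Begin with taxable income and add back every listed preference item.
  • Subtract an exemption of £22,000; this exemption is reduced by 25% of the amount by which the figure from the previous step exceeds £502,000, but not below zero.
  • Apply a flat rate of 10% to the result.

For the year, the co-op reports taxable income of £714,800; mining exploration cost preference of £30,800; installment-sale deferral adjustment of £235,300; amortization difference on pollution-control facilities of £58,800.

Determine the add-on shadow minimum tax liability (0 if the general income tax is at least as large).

£0

General income tax:
  £66,000 × 16% = £10,560
  £67,000 × 29% = £19,430
  £144,000 × 40% = £57,600
  £437,800 × 46% = £201,388
  → £288,978

Shadow minimum tax:
  Adjusted income: £714,800 + £30,800 + £235,300 + £58,800 = £1,039,700
  Exemption: 25% × (£1,039,700 − £502,000) = £134,425 ≥ £22,000, so the exemption is fully phased out
  Base: £1,039,700 − £0 = £1,039,700
  £1,039,700 × 10% = £103,970

£103,970 ≤ £288,978, so no add-on is due.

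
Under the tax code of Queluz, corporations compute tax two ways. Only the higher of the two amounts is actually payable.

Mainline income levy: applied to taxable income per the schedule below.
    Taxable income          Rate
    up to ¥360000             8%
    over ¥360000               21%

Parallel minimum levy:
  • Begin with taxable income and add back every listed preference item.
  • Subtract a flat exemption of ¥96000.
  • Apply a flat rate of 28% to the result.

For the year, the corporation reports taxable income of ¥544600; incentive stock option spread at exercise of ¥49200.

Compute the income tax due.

Parallel minimum levy:
  Adjusted income: ¥544600 + ¥49200 = ¥593800
  Less exemption ¥96000 → base ¥497800
  ¥497800 × 28% = ¥139384

Mainline income levy:
  ¥360000 × 8% = ¥28800
  ¥184600 × 21% = ¥38766
  → ¥67566

¥139384 > ¥67566, so the parallel minimum levy is the binding amount.

¥139384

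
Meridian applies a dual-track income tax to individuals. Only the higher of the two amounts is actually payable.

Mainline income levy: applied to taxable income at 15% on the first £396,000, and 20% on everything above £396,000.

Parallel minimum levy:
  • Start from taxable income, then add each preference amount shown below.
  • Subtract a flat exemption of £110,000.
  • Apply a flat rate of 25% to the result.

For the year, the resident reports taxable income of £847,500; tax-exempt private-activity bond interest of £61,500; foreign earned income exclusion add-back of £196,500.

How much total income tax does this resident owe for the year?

Parallel minimum levy:
  Adjusted income: £847,500 + £61,500 + £196,500 = £1,105,500
  Less exemption £110,000 → base £995,500
  £995,500 × 25% = £248,875

Mainline income levy:
  £396,000 × 15% = £59,400
  £451,500 × 20% = £90,300
  → £149,700

£248,875 > £149,700, so the parallel minimum levy is the binding amount.

£248,875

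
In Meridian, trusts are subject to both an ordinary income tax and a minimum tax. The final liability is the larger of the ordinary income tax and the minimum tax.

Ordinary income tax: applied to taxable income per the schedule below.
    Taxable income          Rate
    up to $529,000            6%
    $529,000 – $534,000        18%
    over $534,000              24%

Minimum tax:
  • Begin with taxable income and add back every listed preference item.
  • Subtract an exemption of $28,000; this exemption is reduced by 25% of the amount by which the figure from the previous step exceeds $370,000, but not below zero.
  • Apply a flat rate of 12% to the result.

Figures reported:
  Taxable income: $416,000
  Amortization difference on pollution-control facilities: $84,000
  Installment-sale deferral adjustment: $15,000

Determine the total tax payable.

Minimum tax:
  Adjusted income: $416,000 + $84,000 + $15,000 = $515,000
  Exemption: 25% × ($515,000 − $370,000) = $36,250 ≥ $28,000, so the exemption is fully phased out
  Base: $515,000 − $0 = $515,000
  $515,000 × 12% = $61,800

Ordinary income tax:
  $416,000 × 6% = $24,960

$61,800 > $24,960, so the minimum tax is the binding amount.

$61,800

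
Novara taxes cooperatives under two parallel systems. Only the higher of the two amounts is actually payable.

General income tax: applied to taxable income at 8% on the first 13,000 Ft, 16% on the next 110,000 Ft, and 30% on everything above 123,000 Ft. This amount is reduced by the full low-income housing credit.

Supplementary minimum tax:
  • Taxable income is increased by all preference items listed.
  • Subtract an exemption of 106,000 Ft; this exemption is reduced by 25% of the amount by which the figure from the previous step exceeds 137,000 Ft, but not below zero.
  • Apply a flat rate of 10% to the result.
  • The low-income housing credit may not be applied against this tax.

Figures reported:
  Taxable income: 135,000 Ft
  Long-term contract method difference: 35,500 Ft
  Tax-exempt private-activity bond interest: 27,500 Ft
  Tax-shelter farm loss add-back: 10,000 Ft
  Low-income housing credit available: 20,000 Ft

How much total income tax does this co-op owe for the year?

General income tax:
  13,000 Ft × 8% = 1,040 Ft
  110,000 Ft × 16% = 17,600 Ft
  12,000 Ft × 30% = 3,600 Ft
  → 22,240 Ft
  Less low-income housing credit 20,000 Ft → 2,240 Ft

Supplementary minimum tax:
  Adjusted income: 135,000 Ft + 35,500 Ft + 27,500 Ft + 10,000 Ft = 208,000 Ft
  Exemption: 106,000 Ft − 25% × (208,000 Ft − 137,000 Ft) = 106,000 Ft − 17,750 Ft = 88,250 Ft
  Base: 208,000 Ft − 88,250 Ft = 119,750 Ft
  119,750 Ft × 10% = 11,975 Ft

11,975 Ft > 2,240 Ft, so the supplementary minimum tax is the binding amount.

11,975 Ft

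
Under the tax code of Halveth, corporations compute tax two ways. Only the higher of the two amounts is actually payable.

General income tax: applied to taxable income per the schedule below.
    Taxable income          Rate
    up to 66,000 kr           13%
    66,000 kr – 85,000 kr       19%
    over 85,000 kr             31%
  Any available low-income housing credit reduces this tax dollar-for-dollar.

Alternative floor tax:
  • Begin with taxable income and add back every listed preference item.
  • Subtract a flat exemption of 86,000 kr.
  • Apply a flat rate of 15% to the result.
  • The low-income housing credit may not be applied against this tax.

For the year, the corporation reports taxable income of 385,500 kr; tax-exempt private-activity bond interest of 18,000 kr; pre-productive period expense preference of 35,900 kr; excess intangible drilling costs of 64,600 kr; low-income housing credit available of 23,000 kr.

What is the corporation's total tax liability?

82,345 kr

Alternative floor tax:
  Adjusted income: 385,500 kr + 18,000 kr + 35,900 kr + 64,600 kr = 504,000 kr
  Less exemption 86,000 kr → base 418,000 kr
  418,000 kr × 15% = 62,700 kr

General income tax:
  66,000 kr × 13% = 8,580 kr
  19,000 kr × 19% = 3,610 kr
  300,500 kr × 31% = 93,155 kr
  → 105,345 kr
  Less low-income housing credit 23,000 kr → 82,345 kr

82,345 kr > 62,700 kr, so the general income tax governs.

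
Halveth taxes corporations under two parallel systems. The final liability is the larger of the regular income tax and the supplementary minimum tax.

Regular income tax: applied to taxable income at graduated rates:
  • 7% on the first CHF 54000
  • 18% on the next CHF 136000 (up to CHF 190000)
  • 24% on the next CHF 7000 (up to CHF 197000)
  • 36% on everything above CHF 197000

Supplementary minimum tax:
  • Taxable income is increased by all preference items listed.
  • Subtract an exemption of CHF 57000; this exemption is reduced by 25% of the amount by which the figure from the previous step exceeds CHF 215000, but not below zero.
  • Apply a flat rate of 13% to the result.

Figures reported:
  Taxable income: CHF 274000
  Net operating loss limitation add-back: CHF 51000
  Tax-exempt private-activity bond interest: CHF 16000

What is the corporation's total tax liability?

Supplementary minimum tax:
  Adjusted income: CHF 274000 + CHF 51000 + CHF 16000 = CHF 341000
  Exemption: CHF 57000 − 25% × (CHF 341000 − CHF 215000) = CHF 57000 − CHF 31500 = CHF 25500
  Base: CHF 341000 − CHF 25500 = CHF 315500
  CHF 315500 × 13% = CHF 41015

Regular income tax:
  CHF 54000 × 7% = CHF 3780
  CHF 136000 × 18% = CHF 24480
  CHF 7000 × 24% = CHF 1680
  CHF 77000 × 36% = CHF 27720
  → CHF 57660

CHF 57660 > CHF 41015, so the regular income tax governs.

CHF 57660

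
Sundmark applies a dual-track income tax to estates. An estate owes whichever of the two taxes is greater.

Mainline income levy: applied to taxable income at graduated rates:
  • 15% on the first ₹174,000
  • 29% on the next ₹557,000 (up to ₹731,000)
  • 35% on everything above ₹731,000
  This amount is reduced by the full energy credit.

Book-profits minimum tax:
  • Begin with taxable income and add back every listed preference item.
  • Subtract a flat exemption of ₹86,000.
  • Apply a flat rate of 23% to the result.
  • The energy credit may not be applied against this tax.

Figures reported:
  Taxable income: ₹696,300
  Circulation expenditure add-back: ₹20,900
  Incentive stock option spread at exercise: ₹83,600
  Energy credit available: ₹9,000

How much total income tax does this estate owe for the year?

Book-profits minimum tax:
  Adjusted income: ₹696,300 + ₹20,900 + ₹83,600 = ₹800,800
  Less exemption ₹86,000 → base ₹714,800
  ₹714,800 × 23% = ₹164,404

Mainline income levy:
  ₹174,000 × 15% = ₹26,100
  ₹522,300 × 29% = ₹151,467
  → ₹177,567
  Less energy credit ₹9,000 → ₹168,567

₹168,567 > ₹164,404, so the mainline income levy governs.

₹168,567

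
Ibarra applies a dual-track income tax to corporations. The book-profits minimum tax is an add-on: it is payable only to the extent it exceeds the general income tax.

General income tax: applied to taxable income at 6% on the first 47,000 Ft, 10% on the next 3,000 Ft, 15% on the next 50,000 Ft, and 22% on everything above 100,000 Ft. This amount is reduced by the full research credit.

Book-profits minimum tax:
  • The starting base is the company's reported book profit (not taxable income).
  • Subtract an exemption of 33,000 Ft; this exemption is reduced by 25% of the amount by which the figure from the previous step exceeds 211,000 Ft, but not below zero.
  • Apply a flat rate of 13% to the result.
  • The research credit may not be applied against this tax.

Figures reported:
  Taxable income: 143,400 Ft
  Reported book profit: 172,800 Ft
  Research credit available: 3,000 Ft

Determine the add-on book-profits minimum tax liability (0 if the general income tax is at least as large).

1,006 Ft

Book-profits minimum tax:
  Base (reported book profit): 172,800 Ft
  Exemption: 172,800 Ft ≤ 211,000 Ft, so full 33,000 Ft applies
  Base: 172,800 Ft − 33,000 Ft = 139,800 Ft
  139,800 Ft × 13% = 18,174 Ft

General income tax:
  47,000 Ft × 6% = 2,820 Ft
  3,000 Ft × 10% = 300 Ft
  50,000 Ft × 15% = 7,500 Ft
  43,400 Ft × 22% = 9,548 Ft
  → 20,168 Ft
  Less research credit 3,000 Ft → 17,168 Ft

Excess of book-profits minimum tax over general income tax: 18,174 Ft − 17,168 Ft = 1,006 Ft.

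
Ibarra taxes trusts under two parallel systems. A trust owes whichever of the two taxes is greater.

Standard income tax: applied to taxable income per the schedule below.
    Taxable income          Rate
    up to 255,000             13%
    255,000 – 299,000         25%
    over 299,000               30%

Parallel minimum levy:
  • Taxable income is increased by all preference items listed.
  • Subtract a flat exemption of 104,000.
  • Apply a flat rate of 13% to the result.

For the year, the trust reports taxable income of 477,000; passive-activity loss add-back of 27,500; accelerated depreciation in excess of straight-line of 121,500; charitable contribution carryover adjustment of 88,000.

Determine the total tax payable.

Standard income tax:
  255,000 × 13% = 33,150
  44,000 × 25% = 11,000
  178,000 × 30% = 53,400
  → 97,550

Parallel minimum levy:
  Adjusted income: 477,000 + 27,500 + 121,500 + 88,000 = 714,000
  Less exemption 104,000 → base 610,000
  610,000 × 13% = 79,300

97,550 > 79,300, so the standard income tax governs.

97,550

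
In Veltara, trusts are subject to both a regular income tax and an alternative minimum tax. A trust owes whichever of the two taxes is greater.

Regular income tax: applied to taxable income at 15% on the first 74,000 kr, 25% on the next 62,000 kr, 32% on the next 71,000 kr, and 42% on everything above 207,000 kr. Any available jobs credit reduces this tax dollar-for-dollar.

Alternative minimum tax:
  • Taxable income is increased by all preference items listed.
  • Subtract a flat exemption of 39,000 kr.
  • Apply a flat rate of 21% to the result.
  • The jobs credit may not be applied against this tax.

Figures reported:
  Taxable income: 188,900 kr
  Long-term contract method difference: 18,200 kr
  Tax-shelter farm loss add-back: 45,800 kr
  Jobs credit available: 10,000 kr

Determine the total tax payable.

44,919 kr

Alternative minimum tax:
  Adjusted income: 188,900 kr + 18,200 kr + 45,800 kr = 252,900 kr
  Less exemption 39,000 kr → base 213,900 kr
  213,900 kr × 21% = 44,919 kr

Regular income tax:
  74,000 kr × 15% = 11,100 kr
  62,000 kr × 25% = 15,500 kr
  52,900 kr × 32% = 16,928 kr
  → 43,528 kr
  Less jobs credit 10,000 kr → 33,528 kr

44,919 kr > 33,528 kr, so the alternative minimum tax is the binding amount.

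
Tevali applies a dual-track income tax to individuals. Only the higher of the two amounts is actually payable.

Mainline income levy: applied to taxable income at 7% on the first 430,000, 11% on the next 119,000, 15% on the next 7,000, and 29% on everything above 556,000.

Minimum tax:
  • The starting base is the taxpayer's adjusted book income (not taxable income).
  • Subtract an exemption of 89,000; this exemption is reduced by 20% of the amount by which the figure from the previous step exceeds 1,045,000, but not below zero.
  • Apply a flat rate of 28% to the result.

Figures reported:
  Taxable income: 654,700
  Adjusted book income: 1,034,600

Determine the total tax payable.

264,768

Minimum tax:
  Base (adjusted book income): 1,034,600
  Exemption: 1,034,600 ≤ 1,045,000, so full 89,000 applies
  Base: 1,034,600 − 89,000 = 945,600
  945,600 × 28% = 264,768

Mainline income levy:
  430,000 × 7% = 30,100
  119,000 × 11% = 13,090
  7,000 × 15% = 1,050
  98,700 × 29% = 28,623
  → 72,863

264,768 > 72,863, so the minimum tax is the binding amount.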